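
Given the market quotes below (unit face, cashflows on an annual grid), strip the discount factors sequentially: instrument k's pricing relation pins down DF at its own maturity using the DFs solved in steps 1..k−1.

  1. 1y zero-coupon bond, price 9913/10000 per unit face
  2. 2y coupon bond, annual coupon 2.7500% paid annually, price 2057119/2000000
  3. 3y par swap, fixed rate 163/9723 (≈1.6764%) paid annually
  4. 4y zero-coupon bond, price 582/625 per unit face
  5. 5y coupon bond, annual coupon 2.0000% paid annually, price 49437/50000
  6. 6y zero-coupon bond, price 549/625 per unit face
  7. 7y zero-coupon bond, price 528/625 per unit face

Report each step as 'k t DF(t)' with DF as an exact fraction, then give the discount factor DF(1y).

step 1 [1y] zero: DF = P = 9913/10000 ≈ 0.991300
step 2 [2y] bond c/1=11/400: DF=(2057119/2000000 − 11/400·(0.991300))/(1+11/400) = 1949/2000 ≈ 0.974500
step 3 [3y] swap r/1=163/9723: DF=(1 − 163/9723·(0.991300+0.974500))/(1+163/9723) = 9511/10000 ≈ 0.951100
step 4 [4y] zero: DF = P = 582/625 ≈ 0.931200
step 5 [5y] bond c/1=1/50: DF=(49437/50000 − 1/50·(0.991300+0.974500+0.951100+0.931200))/(1+1/50) = 8939/10000 ≈ 0.893900
step 6 [6y] zero: DF = P = 549/625 ≈ 0.878400
step 7 [7y] zero: DF = P = 528/625 ≈ 0.844800

1 1 9913/10000
2 2 1949/2000
3 3 9511/10000
4 4 582/625
5 5 8939/10000
6 6 549/625
7 7 528/625
DF(1y) = 9913/10000 ≈ 0.991300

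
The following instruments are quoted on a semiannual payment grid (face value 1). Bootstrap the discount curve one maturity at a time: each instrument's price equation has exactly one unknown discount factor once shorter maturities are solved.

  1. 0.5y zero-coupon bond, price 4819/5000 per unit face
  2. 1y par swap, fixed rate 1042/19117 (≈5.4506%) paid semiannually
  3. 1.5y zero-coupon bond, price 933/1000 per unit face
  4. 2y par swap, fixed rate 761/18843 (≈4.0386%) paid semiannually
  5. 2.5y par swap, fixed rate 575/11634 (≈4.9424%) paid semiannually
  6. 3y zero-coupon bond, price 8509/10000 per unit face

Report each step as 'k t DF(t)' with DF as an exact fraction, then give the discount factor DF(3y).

1 1/2 4819/5000
2 1 9479/10000
3 3/2 933/1000
4 2 9239/10000
5 5/2 177/200
6 3 8509/10000
DF(3y) = 8509/10000 ≈ 0.850900

step 1 [0.5y] zero: DF = P = 4819/5000 ≈ 0.963800
step 2 [1y] swap r/2=521/19117: DF=(1 − 521/19117·(0.963800))/(1+521/19117) = 9479/10000 ≈ 0.947900
step 3 [1.5y] zero: DF = P = 933/1000 ≈ 0.933000
step 4 [2y] swap r/2=761/37686: DF=(1 − 761/37686·(0.963800+0.947900+0.933000))/(1+761/37686) = 9239/10000 ≈ 0.923900
step 5 [2.5y] swap r/2=575/23268: DF=(1 − 575/23268·(0.963800+0.947900+0.933000+0.923900))/(1+575/23268) = 177/200 ≈ 0.885000
step 6 [3y] zero: DF = P = 8509/10000 ≈ 0.850900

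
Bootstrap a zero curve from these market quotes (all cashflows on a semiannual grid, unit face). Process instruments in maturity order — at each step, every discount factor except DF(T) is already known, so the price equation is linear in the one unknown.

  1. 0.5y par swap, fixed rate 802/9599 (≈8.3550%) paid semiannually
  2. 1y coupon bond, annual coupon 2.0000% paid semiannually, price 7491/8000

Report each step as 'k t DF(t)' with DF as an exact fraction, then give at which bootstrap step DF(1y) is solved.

step 1 [0.5y] swap r/2=401/9599: DF=(1 − 401/9599·(0))/(1+401/9599) = 9599/10000 ≈ 0.959900
step 2 [1y] bond c/2=1/100: DF=(7491/8000 − 1/100·(0.959900))/(1+1/100) = 1147/1250 ≈ 0.917600

1 1/2 9599/10000
2 1 1147/1250
DF(1y) is solved at step 2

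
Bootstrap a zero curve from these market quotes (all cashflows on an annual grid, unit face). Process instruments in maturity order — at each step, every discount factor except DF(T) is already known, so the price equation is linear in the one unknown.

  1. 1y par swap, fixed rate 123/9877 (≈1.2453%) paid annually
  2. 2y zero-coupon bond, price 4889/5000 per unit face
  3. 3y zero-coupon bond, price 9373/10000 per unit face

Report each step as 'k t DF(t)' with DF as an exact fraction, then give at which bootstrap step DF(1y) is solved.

step 1 [1y] swap r/1=123/9877: DF=(1 − 123/9877·(0))/(1+123/9877) = 9877/10000 ≈ 0.987700
step 2 [2y] zero: DF = P = 4889/5000 ≈ 0.977800
step 3 [3y] zero: DF = P = 9373/10000 ≈ 0.937300

1 1 9877/10000
2 2 4889/5000
3 3 9373/10000
DF(1y) is solved at step 1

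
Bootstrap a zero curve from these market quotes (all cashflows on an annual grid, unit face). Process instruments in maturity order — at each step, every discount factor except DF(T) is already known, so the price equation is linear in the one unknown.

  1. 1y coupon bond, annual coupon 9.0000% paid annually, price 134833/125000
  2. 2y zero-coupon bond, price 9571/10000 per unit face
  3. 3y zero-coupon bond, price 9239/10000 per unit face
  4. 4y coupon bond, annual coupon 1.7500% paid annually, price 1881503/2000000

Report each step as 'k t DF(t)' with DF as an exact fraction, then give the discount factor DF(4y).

step 1 [1y] bond c/1=9/100: DF=(134833/125000 − 9/100·(0))/(1+9/100) = 1237/1250 ≈ 0.989600
step 2 [2y] zero: DF = P = 9571/10000 ≈ 0.957100
step 3 [3y] zero: DF = P = 9239/10000 ≈ 0.923900
step 4 [4y] bond c/1=7/400: DF=(1881503/2000000 − 7/400·(0.989600+0.957100+0.923900))/(1+7/400) = 547/625 ≈ 0.875200

1 1 1237/1250
2 2 9571/10000
3 3 9239/10000
4 4 547/625
DF(4y) = 547/625 ≈ 0.875200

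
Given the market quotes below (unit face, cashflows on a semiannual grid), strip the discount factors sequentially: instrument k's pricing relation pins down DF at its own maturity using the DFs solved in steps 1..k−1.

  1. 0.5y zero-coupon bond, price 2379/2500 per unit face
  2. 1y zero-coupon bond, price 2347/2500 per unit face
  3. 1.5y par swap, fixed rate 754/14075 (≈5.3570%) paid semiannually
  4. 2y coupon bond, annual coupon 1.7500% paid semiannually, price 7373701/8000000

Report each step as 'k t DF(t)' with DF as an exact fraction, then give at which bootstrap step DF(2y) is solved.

1 1/2 2379/2500
2 1 2347/2500
3 3/2 4623/5000
4 2 8893/10000
DF(2y) is solved at step 4

step 1 [0.5y] zero: DF = P = 2379/2500 ≈ 0.951600
step 2 [1y] zero: DF = P = 2347/2500 ≈ 0.938800
step 3 [1.5y] swap r/2=377/14075: DF=(1 − 377/14075·(0.951600+0.938800))/(1+377/14075) = 4623/5000 ≈ 0.924600
step 4 [2y] bond c/2=7/800: DF=(7373701/8000000 − 7/800·(0.951600+0.938800+0.924600))/(1+7/800) = 8893/10000 ≈ 0.889300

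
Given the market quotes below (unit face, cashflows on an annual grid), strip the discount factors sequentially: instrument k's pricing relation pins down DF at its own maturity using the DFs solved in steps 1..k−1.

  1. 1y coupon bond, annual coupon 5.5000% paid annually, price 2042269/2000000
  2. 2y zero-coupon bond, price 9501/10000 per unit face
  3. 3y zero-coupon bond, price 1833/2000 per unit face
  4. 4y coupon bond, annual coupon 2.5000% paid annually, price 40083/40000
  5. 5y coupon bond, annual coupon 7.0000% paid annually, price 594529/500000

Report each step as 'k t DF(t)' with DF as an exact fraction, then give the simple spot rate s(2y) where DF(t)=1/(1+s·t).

1 1 9679/10000
2 2 9501/10000
3 3 1833/2000
4 4 1817/2000
5 5 1083/1250
s(2y) = (1/(9501/10000) − 1)/(2) = 499/19002 ≈ 2.6260%

step 1 [1y] bond c/1=11/200: DF=(2042269/2000000 − 11/200·(0))/(1+11/200) = 9679/10000 ≈ 0.967900
step 2 [2y] zero: DF = P = 9501/10000 ≈ 0.950100
step 3 [3y] zero: DF = P = 1833/2000 ≈ 0.916500
step 4 [4y] bond c/1=1/40: DF=(40083/40000 − 1/40·(0.967900+0.950100+0.916500))/(1+1/40) = 1817/2000 ≈ 0.908500
step 5 [5y] bond c/1=7/100: DF=(594529/500000 − 7/100·(0.967900+0.950100+0.916500+0.908500))/(1+7/100) = 1083/1250 ≈ 0.866400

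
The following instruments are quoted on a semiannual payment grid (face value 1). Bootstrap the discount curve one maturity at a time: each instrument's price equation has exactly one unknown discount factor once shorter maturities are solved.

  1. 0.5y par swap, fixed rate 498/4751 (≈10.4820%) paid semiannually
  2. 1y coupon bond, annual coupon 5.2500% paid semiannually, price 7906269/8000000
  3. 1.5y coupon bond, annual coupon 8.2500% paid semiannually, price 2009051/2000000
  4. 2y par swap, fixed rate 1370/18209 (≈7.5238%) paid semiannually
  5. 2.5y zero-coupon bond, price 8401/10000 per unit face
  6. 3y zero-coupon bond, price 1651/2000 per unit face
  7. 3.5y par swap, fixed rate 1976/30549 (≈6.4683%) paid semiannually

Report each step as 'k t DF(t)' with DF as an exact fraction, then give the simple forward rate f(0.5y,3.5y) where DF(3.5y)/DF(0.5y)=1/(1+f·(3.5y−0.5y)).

step 1 [0.5y] swap r/2=249/4751: DF=(1 − 249/4751·(0))/(1+249/4751) = 4751/5000 ≈ 0.950200
step 2 [1y] bond c/2=21/800: DF=(7906269/8000000 − 21/800·(0.950200))/(1+21/800) = 9387/10000 ≈ 0.938700
step 3 [1.5y] bond c/2=33/800: DF=(2009051/2000000 − 33/800·(0.950200+0.938700))/(1+33/800) = 8899/10000 ≈ 0.889900
step 4 [2y] swap r/2=685/18209: DF=(1 − 685/18209·(0.950200+0.938700+0.889900))/(1+685/18209) = 863/1000 ≈ 0.863000
step 5 [2.5y] zero: DF = P = 8401/10000 ≈ 0.840100
step 6 [3y] zero: DF = P = 1651/2000 ≈ 0.825500
step 7 [3.5y] swap r/2=988/30549: DF=(1 − 988/30549·(0.950200+0.938700+0.889900+0.863000+0.840100+0.825500))/(1+988/30549) = 1003/1250 ≈ 0.802400

1 1/2 4751/5000
2 1 9387/10000
3 3/2 8899/10000
4 2 863/1000
5 5/2 8401/10000
6 3 1651/2000
7 7/2 1003/1250
f(0.5y,3.5y) = ((4751/5000)/(1003/1250) − 1)/(3) = 739/12036 ≈ 6.1399%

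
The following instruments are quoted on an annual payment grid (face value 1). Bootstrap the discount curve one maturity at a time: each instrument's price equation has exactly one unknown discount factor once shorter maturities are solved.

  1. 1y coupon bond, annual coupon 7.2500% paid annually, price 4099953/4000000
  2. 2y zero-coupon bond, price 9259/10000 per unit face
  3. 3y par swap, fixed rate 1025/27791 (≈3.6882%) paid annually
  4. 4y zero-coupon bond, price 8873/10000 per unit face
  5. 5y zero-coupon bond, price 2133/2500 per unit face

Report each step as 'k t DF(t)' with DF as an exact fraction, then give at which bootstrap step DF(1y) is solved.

step 1 [1y] bond c/1=29/400: DF=(4099953/4000000 − 29/400·(0))/(1+29/400) = 9557/10000 ≈ 0.955700
step 2 [2y] zero: DF = P = 9259/10000 ≈ 0.925900
step 3 [3y] swap r/1=1025/27791: DF=(1 − 1025/27791·(0.955700+0.925900))/(1+1025/27791) = 359/400 ≈ 0.897500
step 4 [4y] zero: DF = P = 8873/10000 ≈ 0.887300
step 5 [5y] zero: DF = P = 2133/2500 ≈ 0.853200

1 1 9557/10000
2 2 9259/10000
3 3 359/400
4 4 8873/10000
5 5 2133/2500
DF(1y) is solved at step 1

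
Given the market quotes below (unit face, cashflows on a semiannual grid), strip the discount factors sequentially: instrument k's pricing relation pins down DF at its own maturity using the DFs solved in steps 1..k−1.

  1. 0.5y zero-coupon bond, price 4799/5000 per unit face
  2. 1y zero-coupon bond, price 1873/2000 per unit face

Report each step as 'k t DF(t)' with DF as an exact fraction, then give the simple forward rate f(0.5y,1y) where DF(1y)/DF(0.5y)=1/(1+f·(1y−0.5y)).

1 1/2 4799/5000
2 1 1873/2000
f(0.5y,1y) = ((4799/5000)/(1873/2000) − 1)/(1/2) = 466/9365 ≈ 4.9760%

step 1 [0.5y] zero: DF = P = 4799/5000 ≈ 0.959800
step 2 [1y] zero: DF = P = 1873/2000 ≈ 0.936500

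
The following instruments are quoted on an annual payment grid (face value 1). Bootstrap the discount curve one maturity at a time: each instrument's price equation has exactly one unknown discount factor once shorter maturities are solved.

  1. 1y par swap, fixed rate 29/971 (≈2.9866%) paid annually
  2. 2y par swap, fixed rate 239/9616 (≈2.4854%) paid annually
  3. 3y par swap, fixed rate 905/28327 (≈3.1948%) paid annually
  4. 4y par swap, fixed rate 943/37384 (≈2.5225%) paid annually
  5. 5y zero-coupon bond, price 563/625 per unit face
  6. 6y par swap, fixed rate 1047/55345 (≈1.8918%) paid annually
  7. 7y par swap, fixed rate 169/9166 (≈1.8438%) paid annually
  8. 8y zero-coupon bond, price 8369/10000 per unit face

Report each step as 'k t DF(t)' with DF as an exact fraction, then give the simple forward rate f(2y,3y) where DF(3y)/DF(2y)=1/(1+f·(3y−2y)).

1 1 971/1000
2 2 4761/5000
3 3 1819/2000
4 4 9057/10000
5 5 563/625
6 6 8953/10000
7 7 8817/10000
8 8 8369/10000
f(2y,3y) = ((4761/5000)/(1819/2000) − 1)/(1) = 427/9095 ≈ 4.6949%

step 1 [1y] swap r/1=29/971: DF=(1 − 29/971·(0))/(1+29/971) = 971/1000 ≈ 0.971000
step 2 [2y] swap r/1=239/9616: DF=(1 − 239/9616·(0.971000))/(1+239/9616) = 4761/5000 ≈ 0.952200
step 3 [3y] swap r/1=905/28327: DF=(1 − 905/28327·(0.971000+0.952200))/(1+905/28327) = 1819/2000 ≈ 0.909500
step 4 [4y] swap r/1=943/37384: DF=(1 − 943/37384·(0.971000+0.952200+0.909500))/(1+943/37384) = 9057/10000 ≈ 0.905700
step 5 [5y] zero: DF = P = 563/625 ≈ 0.900800
step 6 [6y] swap r/1=1047/55345: DF=(1 − 1047/55345·(0.971000+0.952200+0.909500+0.905700+0.900800))/(1+1047/55345) = 8953/10000 ≈ 0.895300
step 7 [7y] swap r/1=169/9166: DF=(1 − 169/9166·(0.971000+0.952200+0.909500+0.905700+0.900800+0.895300))/(1+169/9166) = 8817/10000 ≈ 0.881700
step 8 [8y] zero: DF = P = 8369/10000 ≈ 0.836900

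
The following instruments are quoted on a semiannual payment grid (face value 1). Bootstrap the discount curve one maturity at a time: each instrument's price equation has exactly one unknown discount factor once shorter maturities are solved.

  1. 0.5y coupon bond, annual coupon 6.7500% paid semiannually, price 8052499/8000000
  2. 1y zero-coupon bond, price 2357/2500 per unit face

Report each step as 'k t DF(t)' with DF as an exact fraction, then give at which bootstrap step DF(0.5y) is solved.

1 1/2 9737/10000
2 1 2357/2500
DF(0.5y) is solved at step 1

step 1 [0.5y] bond c/2=27/800: DF=(8052499/8000000 − 27/800·(0))/(1+27/800) = 9737/10000 ≈ 0.973700
step 2 [1y] zero: DF = P = 2357/2500 ≈ 0.942800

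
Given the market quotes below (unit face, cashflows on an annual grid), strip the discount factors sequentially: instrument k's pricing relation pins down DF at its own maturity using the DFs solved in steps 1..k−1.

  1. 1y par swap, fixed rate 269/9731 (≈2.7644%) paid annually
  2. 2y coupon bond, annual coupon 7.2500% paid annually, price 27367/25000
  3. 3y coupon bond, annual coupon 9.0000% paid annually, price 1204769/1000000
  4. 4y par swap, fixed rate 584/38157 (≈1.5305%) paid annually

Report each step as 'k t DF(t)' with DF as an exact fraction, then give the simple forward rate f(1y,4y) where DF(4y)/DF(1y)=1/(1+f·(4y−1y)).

step 1 [1y] swap r/1=269/9731: DF=(1 − 269/9731·(0))/(1+269/9731) = 9731/10000 ≈ 0.973100
step 2 [2y] bond c/1=29/400: DF=(27367/25000 − 29/400·(0.973100))/(1+29/400) = 9549/10000 ≈ 0.954900
step 3 [3y] bond c/1=9/100: DF=(1204769/1000000 − 9/100·(0.973100+0.954900))/(1+9/100) = 9461/10000 ≈ 0.946100
step 4 [4y] swap r/1=584/38157: DF=(1 − 584/38157·(0.973100+0.954900+0.946100))/(1+584/38157) = 1177/1250 ≈ 0.941600

1 1 9731/10000
2 2 9549/10000
3 3 9461/10000
4 4 1177/1250
f(1y,4y) = ((9731/10000)/(1177/1250) − 1)/(3) = 105/9416 ≈ 1.1151%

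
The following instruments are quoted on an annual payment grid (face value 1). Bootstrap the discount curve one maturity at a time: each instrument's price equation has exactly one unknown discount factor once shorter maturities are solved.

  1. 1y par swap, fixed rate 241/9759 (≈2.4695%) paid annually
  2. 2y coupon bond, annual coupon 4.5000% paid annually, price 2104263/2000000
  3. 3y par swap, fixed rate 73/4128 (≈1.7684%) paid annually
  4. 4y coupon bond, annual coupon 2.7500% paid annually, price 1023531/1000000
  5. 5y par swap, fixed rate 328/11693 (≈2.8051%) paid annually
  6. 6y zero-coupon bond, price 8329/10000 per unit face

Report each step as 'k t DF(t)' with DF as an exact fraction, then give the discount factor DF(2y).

step 1 [1y] swap r/1=241/9759: DF=(1 − 241/9759·(0))/(1+241/9759) = 9759/10000 ≈ 0.975900
step 2 [2y] bond c/1=9/200: DF=(2104263/2000000 − 9/200·(0.975900))/(1+9/200) = 603/625 ≈ 0.964800
step 3 [3y] swap r/1=73/4128: DF=(1 − 73/4128·(0.975900+0.964800))/(1+73/4128) = 9489/10000 ≈ 0.948900
step 4 [4y] bond c/1=11/400: DF=(1023531/1000000 − 11/400·(0.975900+0.964800+0.948900))/(1+11/400) = 2297/2500 ≈ 0.918800
step 5 [5y] swap r/1=328/11693: DF=(1 − 328/11693·(0.975900+0.964800+0.948900+0.918800))/(1+328/11693) = 543/625 ≈ 0.868800
step 6 [6y] zero: DF = P = 8329/10000 ≈ 0.832900

1 1 9759/10000
2 2 603/625
3 3 9489/10000
4 4 2297/2500
5 5 543/625
6 6 8329/10000
DF(2y) = 603/625 ≈ 0.964800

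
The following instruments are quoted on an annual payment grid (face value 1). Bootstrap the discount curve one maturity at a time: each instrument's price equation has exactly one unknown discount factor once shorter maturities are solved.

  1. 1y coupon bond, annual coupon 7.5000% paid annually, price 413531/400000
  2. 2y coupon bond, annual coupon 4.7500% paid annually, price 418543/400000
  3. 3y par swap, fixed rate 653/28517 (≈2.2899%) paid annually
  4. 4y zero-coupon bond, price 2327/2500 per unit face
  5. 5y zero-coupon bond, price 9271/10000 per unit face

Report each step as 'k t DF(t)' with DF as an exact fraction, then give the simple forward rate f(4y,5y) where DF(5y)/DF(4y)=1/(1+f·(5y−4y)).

step 1 [1y] bond c/1=3/40: DF=(413531/400000 − 3/40·(0))/(1+3/40) = 9617/10000 ≈ 0.961700
step 2 [2y] bond c/1=19/400: DF=(418543/400000 − 19/400·(0.961700))/(1+19/400) = 9553/10000 ≈ 0.955300
step 3 [3y] swap r/1=653/28517: DF=(1 − 653/28517·(0.961700+0.955300))/(1+653/28517) = 9347/10000 ≈ 0.934700
step 4 [4y] zero: DF = P = 2327/2500 ≈ 0.930800
step 5 [5y] zero: DF = P = 9271/10000 ≈ 0.927100

1 1 9617/10000
2 2 9553/10000
3 3 9347/10000
4 4 2327/2500
5 5 9271/10000
f(4y,5y) = ((2327/2500)/(9271/10000) − 1)/(1) = 37/9271 ≈ 0.3991%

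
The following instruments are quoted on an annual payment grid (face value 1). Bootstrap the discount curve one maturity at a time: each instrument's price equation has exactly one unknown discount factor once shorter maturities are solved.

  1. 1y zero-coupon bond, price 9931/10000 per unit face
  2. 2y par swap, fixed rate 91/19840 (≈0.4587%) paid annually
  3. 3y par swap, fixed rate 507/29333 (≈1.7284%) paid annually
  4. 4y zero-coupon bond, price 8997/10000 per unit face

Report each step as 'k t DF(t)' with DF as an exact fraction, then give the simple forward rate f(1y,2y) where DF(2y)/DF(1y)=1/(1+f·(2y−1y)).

step 1 [1y] zero: DF = P = 9931/10000 ≈ 0.993100
step 2 [2y] swap r/1=91/19840: DF=(1 − 91/19840·(0.993100))/(1+91/19840) = 9909/10000 ≈ 0.990900
step 3 [3y] swap r/1=507/29333: DF=(1 − 507/29333·(0.993100+0.990900))/(1+507/29333) = 9493/10000 ≈ 0.949300
step 4 [4y] zero: DF = P = 8997/10000 ≈ 0.899700

1 1 9931/10000
2 2 9909/10000
3 3 9493/10000
4 4 8997/10000
f(1y,2y) = ((9931/10000)/(9909/10000) − 1)/(1) = 22/9909 ≈ 0.2220%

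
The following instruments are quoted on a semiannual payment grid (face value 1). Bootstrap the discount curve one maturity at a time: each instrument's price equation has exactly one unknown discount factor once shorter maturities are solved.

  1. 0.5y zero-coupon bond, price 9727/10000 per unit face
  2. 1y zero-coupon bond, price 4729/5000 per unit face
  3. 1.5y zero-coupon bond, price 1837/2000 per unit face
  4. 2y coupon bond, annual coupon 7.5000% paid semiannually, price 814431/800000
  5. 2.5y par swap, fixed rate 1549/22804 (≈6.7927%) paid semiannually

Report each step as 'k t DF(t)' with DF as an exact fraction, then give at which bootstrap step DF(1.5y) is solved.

step 1 [0.5y] zero: DF = P = 9727/10000 ≈ 0.972700
step 2 [1y] zero: DF = P = 4729/5000 ≈ 0.945800
step 3 [1.5y] zero: DF = P = 1837/2000 ≈ 0.918500
step 4 [2y] bond c/2=3/80: DF=(814431/800000 − 3/80·(0.972700+0.945800+0.918500))/(1+3/80) = 8787/10000 ≈ 0.878700
step 5 [2.5y] swap r/2=1549/45608: DF=(1 − 1549/45608·(0.972700+0.945800+0.918500+0.878700))/(1+1549/45608) = 8451/10000 ≈ 0.845100

1 1/2 9727/10000
2 1 4729/5000
3 3/2 1837/2000
4 2 8787/10000
5 5/2 8451/10000
DF(1.5y) is solved at step 3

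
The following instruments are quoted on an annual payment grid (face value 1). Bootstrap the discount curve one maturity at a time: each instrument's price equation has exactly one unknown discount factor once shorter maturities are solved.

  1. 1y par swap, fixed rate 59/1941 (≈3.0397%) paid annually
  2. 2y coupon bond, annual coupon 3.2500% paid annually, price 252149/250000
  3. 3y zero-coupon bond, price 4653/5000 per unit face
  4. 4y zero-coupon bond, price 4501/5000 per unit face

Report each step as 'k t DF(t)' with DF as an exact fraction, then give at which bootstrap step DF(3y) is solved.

1 1 1941/2000
2 2 9463/10000
3 3 4653/5000
4 4 4501/5000
DF(3y) is solved at step 3

step 1 [1y] swap r/1=59/1941: DF=(1 − 59/1941·(0))/(1+59/1941) = 1941/2000 ≈ 0.970500
step 2 [2y] bond c/1=13/400: DF=(252149/250000 − 13/400·(0.970500))/(1+13/400) = 9463/10000 ≈ 0.946300
step 3 [3y] zero: DF = P = 4653/5000 ≈ 0.930600
step 4 [4y] zero: DF = P = 4501/5000 ≈ 0.900200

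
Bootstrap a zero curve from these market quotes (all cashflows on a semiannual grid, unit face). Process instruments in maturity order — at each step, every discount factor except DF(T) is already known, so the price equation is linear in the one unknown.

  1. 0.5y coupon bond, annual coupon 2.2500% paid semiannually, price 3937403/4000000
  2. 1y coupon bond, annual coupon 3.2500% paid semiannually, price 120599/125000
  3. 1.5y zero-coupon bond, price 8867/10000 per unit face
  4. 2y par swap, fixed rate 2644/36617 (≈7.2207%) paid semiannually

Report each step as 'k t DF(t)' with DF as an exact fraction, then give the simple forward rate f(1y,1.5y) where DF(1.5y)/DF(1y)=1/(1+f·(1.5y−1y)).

step 1 [0.5y] bond c/2=9/800: DF=(3937403/4000000 − 9/800·(0))/(1+9/800) = 4867/5000 ≈ 0.973400
step 2 [1y] bond c/2=13/800: DF=(120599/125000 − 13/800·(0.973400))/(1+13/800) = 4669/5000 ≈ 0.933800
step 3 [1.5y] zero: DF = P = 8867/10000 ≈ 0.886700
step 4 [2y] swap r/2=1322/36617: DF=(1 − 1322/36617·(0.973400+0.933800+0.886700))/(1+1322/36617) = 4339/5000 ≈ 0.867800

1 1/2 4867/5000
2 1 4669/5000
3 3/2 8867/10000
4 2 4339/5000
f(1y,1.5y) = ((4669/5000)/(8867/10000) − 1)/(1/2) = 942/8867 ≈ 10.6237%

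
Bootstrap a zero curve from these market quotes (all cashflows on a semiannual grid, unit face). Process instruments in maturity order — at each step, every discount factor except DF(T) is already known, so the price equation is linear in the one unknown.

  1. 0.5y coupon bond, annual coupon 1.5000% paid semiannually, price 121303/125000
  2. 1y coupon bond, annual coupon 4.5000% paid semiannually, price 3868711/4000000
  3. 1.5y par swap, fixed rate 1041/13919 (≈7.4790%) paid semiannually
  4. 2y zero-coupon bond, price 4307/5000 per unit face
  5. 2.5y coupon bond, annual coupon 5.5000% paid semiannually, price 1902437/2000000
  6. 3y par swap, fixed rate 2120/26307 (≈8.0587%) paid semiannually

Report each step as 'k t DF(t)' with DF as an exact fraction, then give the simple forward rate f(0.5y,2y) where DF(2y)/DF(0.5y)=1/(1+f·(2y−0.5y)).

1 1/2 602/625
2 1 9247/10000
3 3/2 8959/10000
4 2 4307/5000
5 5/2 4141/5000
6 3 197/250
f(0.5y,2y) = ((602/625)/(4307/5000) − 1)/(3/2) = 1018/12921 ≈ 7.8786%

step 1 [0.5y] bond c/2=3/400: DF=(121303/125000 − 3/400·(0))/(1+3/400) = 602/625 ≈ 0.963200
step 2 [1y] bond c/2=9/400: DF=(3868711/4000000 − 9/400·(0.963200))/(1+9/400) = 9247/10000 ≈ 0.924700
step 3 [1.5y] swap r/2=1041/27838: DF=(1 − 1041/27838·(0.963200+0.924700))/(1+1041/27838) = 8959/10000 ≈ 0.895900
step 4 [2y] zero: DF = P = 4307/5000 ≈ 0.861400
step 5 [2.5y] bond c/2=11/400: DF=(1902437/2000000 − 11/400·(0.963200+0.924700+0.895900+0.861400))/(1+11/400) = 4141/5000 ≈ 0.828200
step 6 [3y] swap r/2=1060/26307: DF=(1 − 1060/26307·(0.963200+0.924700+0.895900+0.861400+0.828200))/(1+1060/26307) = 197/250 ≈ 0.788000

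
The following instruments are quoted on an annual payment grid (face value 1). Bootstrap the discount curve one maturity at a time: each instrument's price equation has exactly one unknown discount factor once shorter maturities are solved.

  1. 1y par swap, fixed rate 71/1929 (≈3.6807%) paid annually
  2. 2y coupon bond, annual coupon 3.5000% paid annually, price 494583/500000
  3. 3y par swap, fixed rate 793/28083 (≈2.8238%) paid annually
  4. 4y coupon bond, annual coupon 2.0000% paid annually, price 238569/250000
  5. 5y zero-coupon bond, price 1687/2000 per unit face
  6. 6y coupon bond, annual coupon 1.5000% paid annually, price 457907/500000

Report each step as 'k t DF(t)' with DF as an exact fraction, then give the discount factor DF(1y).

1 1 1929/2000
2 2 9231/10000
3 3 9207/10000
4 4 1761/2000
5 5 1687/2000
6 6 8353/10000
DF(1y) = 1929/2000 ≈ 0.964500

step 1 [1y] swap r/1=71/1929: DF=(1 − 71/1929·(0))/(1+71/1929) = 1929/2000 ≈ 0.964500
step 2 [2y] bond c/1=7/200: DF=(494583/500000 − 7/200·(0.964500))/(1+7/200) = 9231/10000 ≈ 0.923100
step 3 [3y] swap r/1=793/28083: DF=(1 − 793/28083·(0.964500+0.923100))/(1+793/28083) = 9207/10000 ≈ 0.920700
step 4 [4y] bond c/1=1/50: DF=(238569/250000 − 1/50·(0.964500+0.923100+0.920700))/(1+1/50) = 1761/2000 ≈ 0.880500
step 5 [5y] zero: DF = P = 1687/2000 ≈ 0.843500
step 6 [6y] bond c/1=3/200: DF=(457907/500000 − 3/200·(0.964500+0.923100+0.920700+0.880500+0.843500))/(1+3/200) = 8353/10000 ≈ 0.835300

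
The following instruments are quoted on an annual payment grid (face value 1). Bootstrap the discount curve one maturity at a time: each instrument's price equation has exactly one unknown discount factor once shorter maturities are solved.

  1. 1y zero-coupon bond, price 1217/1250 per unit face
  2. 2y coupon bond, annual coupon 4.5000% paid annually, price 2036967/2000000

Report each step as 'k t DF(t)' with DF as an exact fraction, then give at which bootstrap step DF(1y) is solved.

1 1 1217/1250
2 2 9327/10000
DF(1y) is solved at step 1

step 1 [1y] zero: DF = P = 1217/1250 ≈ 0.973600
step 2 [2y] bond c/1=9/200: DF=(2036967/2000000 − 9/200·(0.973600))/(1+9/200) = 9327/10000 ≈ 0.932700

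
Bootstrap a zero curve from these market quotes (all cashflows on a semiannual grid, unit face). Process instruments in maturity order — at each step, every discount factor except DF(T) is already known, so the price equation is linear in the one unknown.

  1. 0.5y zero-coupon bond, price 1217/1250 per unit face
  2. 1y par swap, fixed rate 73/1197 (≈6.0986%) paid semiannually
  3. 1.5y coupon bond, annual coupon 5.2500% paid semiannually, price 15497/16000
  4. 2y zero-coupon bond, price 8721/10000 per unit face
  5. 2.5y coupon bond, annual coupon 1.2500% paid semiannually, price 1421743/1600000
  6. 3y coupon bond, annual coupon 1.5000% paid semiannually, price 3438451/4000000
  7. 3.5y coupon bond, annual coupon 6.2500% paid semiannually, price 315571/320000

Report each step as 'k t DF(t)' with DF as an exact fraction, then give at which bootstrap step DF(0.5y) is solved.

1 1/2 1217/1250
2 1 1177/1250
3 3/2 2237/2500
4 2 8721/10000
5 5/2 4301/5000
6 3 4097/5000
7 7/2 3969/5000
DF(0.5y) is solved at step 1

step 1 [0.5y] zero: DF = P = 1217/1250 ≈ 0.973600
step 2 [1y] swap r/2=73/2394: DF=(1 − 73/2394·(0.973600))/(1+73/2394) = 1177/1250 ≈ 0.941600
step 3 [1.5y] bond c/2=21/800: DF=(15497/16000 − 21/800·(0.973600+0.941600))/(1+21/800) = 2237/2500 ≈ 0.894800
step 4 [2y] zero: DF = P = 8721/10000 ≈ 0.872100
step 5 [2.5y] bond c/2=1/160: DF=(1421743/1600000 − 1/160·(0.973600+0.941600+0.894800+0.872100))/(1+1/160) = 4301/5000 ≈ 0.860200
step 6 [3y] bond c/2=3/400: DF=(3438451/4000000 − 3/400·(0.973600+0.941600+0.894800+0.872100+0.860200))/(1+3/400) = 4097/5000 ≈ 0.819400
step 7 [3.5y] bond c/2=1/32: DF=(315571/320000 − 1/32·(0.973600+0.941600+0.894800+0.872100+0.860200+0.819400))/(1+1/32) = 3969/5000 ≈ 0.793800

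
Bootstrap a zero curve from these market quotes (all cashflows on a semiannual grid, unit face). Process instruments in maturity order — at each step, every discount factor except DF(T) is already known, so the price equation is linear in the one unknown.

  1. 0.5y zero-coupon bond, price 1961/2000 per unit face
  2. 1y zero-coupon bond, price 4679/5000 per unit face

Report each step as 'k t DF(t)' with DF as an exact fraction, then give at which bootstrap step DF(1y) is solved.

step 1 [0.5y] zero: DF = P = 1961/2000 ≈ 0.980500
step 2 [1y] zero: DF = P = 4679/5000 ≈ 0.935800

1 1/2 1961/2000
2 1 4679/5000
DF(1y) is solved at step 2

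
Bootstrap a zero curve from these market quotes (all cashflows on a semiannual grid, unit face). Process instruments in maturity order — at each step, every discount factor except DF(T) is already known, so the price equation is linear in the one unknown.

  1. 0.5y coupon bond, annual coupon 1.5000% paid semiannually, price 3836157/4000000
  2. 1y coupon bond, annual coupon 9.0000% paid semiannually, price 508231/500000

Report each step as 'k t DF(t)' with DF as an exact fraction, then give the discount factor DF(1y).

1 1/2 9519/10000
2 1 9317/10000
DF(1y) = 9317/10000 ≈ 0.931700

step 1 [0.5y] bond c/2=3/400: DF=(3836157/4000000 − 3/400·(0))/(1+3/400) = 9519/10000 ≈ 0.951900
step 2 [1y] bond c/2=9/200: DF=(508231/500000 − 9/200·(0.951900))/(1+9/200) = 9317/10000 ≈ 0.931700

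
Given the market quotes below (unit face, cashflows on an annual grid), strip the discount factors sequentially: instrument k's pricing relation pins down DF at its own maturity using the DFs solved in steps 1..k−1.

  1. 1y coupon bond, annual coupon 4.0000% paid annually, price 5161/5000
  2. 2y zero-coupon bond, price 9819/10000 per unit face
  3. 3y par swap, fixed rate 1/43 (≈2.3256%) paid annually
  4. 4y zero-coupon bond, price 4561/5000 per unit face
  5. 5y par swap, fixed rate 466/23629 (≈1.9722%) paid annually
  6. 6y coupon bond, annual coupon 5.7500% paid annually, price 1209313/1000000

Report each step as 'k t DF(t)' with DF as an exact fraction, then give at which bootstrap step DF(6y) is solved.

1 1 397/400
2 2 9819/10000
3 3 2331/2500
4 4 4561/5000
5 5 2267/2500
6 6 4433/5000
DF(6y) is solved at step 6

step 1 [1y] bond c/1=1/25: DF=(5161/5000 − 1/25·(0))/(1+1/25) = 397/400 ≈ 0.992500
step 2 [2y] zero: DF = P = 9819/10000 ≈ 0.981900
step 3 [3y] swap r/1=1/43: DF=(1 − 1/43·(0.992500+0.981900))/(1+1/43) = 2331/2500 ≈ 0.932400
step 4 [4y] zero: DF = P = 4561/5000 ≈ 0.912200
step 5 [5y] swap r/1=466/23629: DF=(1 − 466/23629·(0.992500+0.981900+0.932400+0.912200))/(1+466/23629) = 2267/2500 ≈ 0.906800
step 6 [6y] bond c/1=23/400: DF=(1209313/1000000 − 23/400·(0.992500+0.981900+0.932400+0.912200+0.906800))/(1+23/400) = 4433/5000 ≈ 0.886600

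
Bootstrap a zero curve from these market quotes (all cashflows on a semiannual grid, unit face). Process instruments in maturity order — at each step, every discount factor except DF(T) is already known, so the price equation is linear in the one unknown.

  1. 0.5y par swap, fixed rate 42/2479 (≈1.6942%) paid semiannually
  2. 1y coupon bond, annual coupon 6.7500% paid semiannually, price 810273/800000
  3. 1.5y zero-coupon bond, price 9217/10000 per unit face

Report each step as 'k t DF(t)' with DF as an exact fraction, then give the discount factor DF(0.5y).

step 1 [0.5y] swap r/2=21/2479: DF=(1 − 21/2479·(0))/(1+21/2479) = 2479/2500 ≈ 0.991600
step 2 [1y] bond c/2=27/800: DF=(810273/800000 − 27/800·(0.991600))/(1+27/800) = 4737/5000 ≈ 0.947400
step 3 [1.5y] zero: DF = P = 9217/10000 ≈ 0.921700

1 1/2 2479/2500
2 1 4737/5000
3 3/2 9217/10000
DF(0.5y) = 2479/2500 ≈ 0.991600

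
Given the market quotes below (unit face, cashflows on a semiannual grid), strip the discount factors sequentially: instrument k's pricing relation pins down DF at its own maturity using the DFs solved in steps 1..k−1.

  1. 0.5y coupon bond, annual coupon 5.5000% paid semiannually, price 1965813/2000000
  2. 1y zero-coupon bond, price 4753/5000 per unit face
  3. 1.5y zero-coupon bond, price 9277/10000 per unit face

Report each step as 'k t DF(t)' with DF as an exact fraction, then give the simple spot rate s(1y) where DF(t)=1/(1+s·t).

step 1 [0.5y] bond c/2=11/400: DF=(1965813/2000000 − 11/400·(0))/(1+11/400) = 4783/5000 ≈ 0.956600
step 2 [1y] zero: DF = P = 4753/5000 ≈ 0.950600
step 3 [1.5y] zero: DF = P = 9277/10000 ≈ 0.927700

1 1/2 4783/5000
2 1 4753/5000
3 3/2 9277/10000
s(1y) = (1/(4753/5000) − 1)/(1) = 247/4753 ≈ 5.1967%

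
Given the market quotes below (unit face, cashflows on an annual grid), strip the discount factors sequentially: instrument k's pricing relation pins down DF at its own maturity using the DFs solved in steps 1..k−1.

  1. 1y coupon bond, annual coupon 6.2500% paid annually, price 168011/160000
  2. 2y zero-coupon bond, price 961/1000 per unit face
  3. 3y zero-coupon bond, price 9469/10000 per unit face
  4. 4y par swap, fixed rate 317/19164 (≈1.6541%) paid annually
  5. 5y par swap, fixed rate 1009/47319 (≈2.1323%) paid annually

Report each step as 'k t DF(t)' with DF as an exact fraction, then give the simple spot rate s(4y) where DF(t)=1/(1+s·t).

step 1 [1y] bond c/1=1/16: DF=(168011/160000 − 1/16·(0))/(1+1/16) = 9883/10000 ≈ 0.988300
step 2 [2y] zero: DF = P = 961/1000 ≈ 0.961000
step 3 [3y] zero: DF = P = 9469/10000 ≈ 0.946900
step 4 [4y] swap r/1=317/19164: DF=(1 − 317/19164·(0.988300+0.961000+0.946900))/(1+317/19164) = 4683/5000 ≈ 0.936600
step 5 [5y] swap r/1=1009/47319: DF=(1 − 1009/47319·(0.988300+0.961000+0.946900+0.936600))/(1+1009/47319) = 8991/10000 ≈ 0.899100

1 1 9883/10000
2 2 961/1000
3 3 9469/10000
4 4 4683/5000
5 5 8991/10000
s(4y) = (1/(4683/5000) − 1)/(4) = 317/18732 ≈ 1.6923%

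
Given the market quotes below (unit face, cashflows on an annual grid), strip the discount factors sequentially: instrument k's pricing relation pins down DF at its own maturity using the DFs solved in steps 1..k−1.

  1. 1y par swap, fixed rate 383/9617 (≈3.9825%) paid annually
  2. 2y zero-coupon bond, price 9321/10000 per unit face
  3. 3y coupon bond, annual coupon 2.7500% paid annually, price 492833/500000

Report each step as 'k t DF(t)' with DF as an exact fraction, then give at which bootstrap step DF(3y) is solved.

1 1 9617/10000
2 2 9321/10000
3 3 4543/5000
DF(3y) is solved at step 3

step 1 [1y] swap r/1=383/9617: DF=(1 − 383/9617·(0))/(1+383/9617) = 9617/10000 ≈ 0.961700
step 2 [2y] zero: DF = P = 9321/10000 ≈ 0.932100
step 3 [3y] bond c/1=11/400: DF=(492833/500000 − 11/400·(0.961700+0.932100))/(1+11/400) = 4543/5000 ≈ 0.908600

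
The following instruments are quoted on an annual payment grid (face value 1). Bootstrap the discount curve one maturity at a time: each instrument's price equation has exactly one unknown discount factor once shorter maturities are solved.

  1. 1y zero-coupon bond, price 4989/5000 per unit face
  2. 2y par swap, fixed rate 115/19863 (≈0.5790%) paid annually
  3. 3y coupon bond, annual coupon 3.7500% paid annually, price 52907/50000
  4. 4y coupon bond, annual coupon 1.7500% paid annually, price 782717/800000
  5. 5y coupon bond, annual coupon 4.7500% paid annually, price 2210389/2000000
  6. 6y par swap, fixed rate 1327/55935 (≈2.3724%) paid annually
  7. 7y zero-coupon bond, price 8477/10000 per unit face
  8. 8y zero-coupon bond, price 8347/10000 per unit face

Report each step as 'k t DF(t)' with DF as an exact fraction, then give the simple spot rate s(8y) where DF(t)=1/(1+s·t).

step 1 [1y] zero: DF = P = 4989/5000 ≈ 0.997800
step 2 [2y] swap r/1=115/19863: DF=(1 − 115/19863·(0.997800))/(1+115/19863) = 1977/2000 ≈ 0.988500
step 3 [3y] bond c/1=3/80: DF=(52907/50000 − 3/80·(0.997800+0.988500))/(1+3/80) = 9481/10000 ≈ 0.948100
step 4 [4y] bond c/1=7/400: DF=(782717/800000 − 7/400·(0.997800+0.988500+0.948100))/(1+7/400) = 9111/10000 ≈ 0.911100
step 5 [5y] bond c/1=19/400: DF=(2210389/2000000 − 19/400·(0.997800+0.988500+0.948100+0.911100))/(1+19/400) = 8807/10000 ≈ 0.880700
step 6 [6y] swap r/1=1327/55935: DF=(1 − 1327/55935·(0.997800+0.988500+0.948100+0.911100+0.880700))/(1+1327/55935) = 8673/10000 ≈ 0.867300
step 7 [7y] zero: DF = P = 8477/10000 ≈ 0.847700
step 8 [8y] zero: DF = P = 8347/10000 ≈ 0.834700

1 1 4989/5000
2 2 1977/2000
3 3 9481/10000
4 4 9111/10000
5 5 8807/10000
6 6 8673/10000
7 7 8477/10000
8 8 8347/10000
s(8y) = (1/(8347/10000) − 1)/(8) = 1653/66776 ≈ 2.4754%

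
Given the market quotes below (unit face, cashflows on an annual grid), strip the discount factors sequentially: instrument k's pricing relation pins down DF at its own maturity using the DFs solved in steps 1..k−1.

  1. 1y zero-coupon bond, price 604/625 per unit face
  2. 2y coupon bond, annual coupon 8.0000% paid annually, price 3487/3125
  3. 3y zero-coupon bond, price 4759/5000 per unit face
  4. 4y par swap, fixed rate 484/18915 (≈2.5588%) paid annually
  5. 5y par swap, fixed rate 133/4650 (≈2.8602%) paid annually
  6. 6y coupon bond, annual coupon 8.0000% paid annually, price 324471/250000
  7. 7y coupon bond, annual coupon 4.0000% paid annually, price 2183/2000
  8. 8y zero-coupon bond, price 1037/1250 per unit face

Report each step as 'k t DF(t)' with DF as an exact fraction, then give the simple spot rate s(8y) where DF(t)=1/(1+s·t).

step 1 [1y] zero: DF = P = 604/625 ≈ 0.966400
step 2 [2y] bond c/1=2/25: DF=(3487/3125 − 2/25·(0.966400))/(1+2/25) = 601/625 ≈ 0.961600
step 3 [3y] zero: DF = P = 4759/5000 ≈ 0.951800
step 4 [4y] swap r/1=484/18915: DF=(1 − 484/18915·(0.966400+0.961600+0.951800))/(1+484/18915) = 1129/1250 ≈ 0.903200
step 5 [5y] swap r/1=133/4650: DF=(1 − 133/4650·(0.966400+0.961600+0.951800+0.903200))/(1+133/4650) = 867/1000 ≈ 0.867000
step 6 [6y] bond c/1=2/25: DF=(324471/250000 − 2/25·(0.966400+0.961600+0.951800+0.903200+0.867000))/(1+2/25) = 8573/10000 ≈ 0.857300
step 7 [7y] bond c/1=1/25: DF=(2183/2000 − 1/25·(0.966400+0.961600+0.951800+0.903200+0.867000+0.857300))/(1+1/25) = 8377/10000 ≈ 0.837700
step 8 [8y] zero: DF = P = 1037/1250 ≈ 0.829600

1 1 604/625
2 2 601/625
3 3 4759/5000
4 4 1129/1250
5 5 867/1000
6 6 8573/10000
7 7 8377/10000
8 8 1037/1250
s(8y) = (1/(1037/1250) − 1)/(8) = 213/8296 ≈ 2.5675%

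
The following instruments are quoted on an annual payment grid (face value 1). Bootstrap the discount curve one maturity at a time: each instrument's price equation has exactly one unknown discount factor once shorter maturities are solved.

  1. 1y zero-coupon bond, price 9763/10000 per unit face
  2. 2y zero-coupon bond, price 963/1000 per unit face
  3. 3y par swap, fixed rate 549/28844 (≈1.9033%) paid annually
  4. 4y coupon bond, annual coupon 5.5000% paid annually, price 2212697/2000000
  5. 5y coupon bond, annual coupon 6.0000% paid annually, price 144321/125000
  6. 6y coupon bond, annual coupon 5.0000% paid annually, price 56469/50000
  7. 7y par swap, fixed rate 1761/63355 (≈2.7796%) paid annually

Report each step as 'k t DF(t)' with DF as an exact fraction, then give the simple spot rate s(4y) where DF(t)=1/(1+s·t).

step 1 [1y] zero: DF = P = 9763/10000 ≈ 0.976300
step 2 [2y] zero: DF = P = 963/1000 ≈ 0.963000
step 3 [3y] swap r/1=549/28844: DF=(1 − 549/28844·(0.976300+0.963000))/(1+549/28844) = 9451/10000 ≈ 0.945100
step 4 [4y] bond c/1=11/200: DF=(2212697/2000000 − 11/200·(0.976300+0.963000+0.945100))/(1+11/200) = 8983/10000 ≈ 0.898300
step 5 [5y] bond c/1=3/50: DF=(144321/125000 − 3/50·(0.976300+0.963000+0.945100+0.898300))/(1+3/50) = 8751/10000 ≈ 0.875100
step 6 [6y] bond c/1=1/20: DF=(56469/50000 − 1/20·(0.976300+0.963000+0.945100+0.898300+0.875100))/(1+1/20) = 4269/5000 ≈ 0.853800
step 7 [7y] swap r/1=1761/63355: DF=(1 − 1761/63355·(0.976300+0.963000+0.945100+0.898300+0.875100+0.853800))/(1+1761/63355) = 8239/10000 ≈ 0.823900

1 1 9763/10000
2 2 963/1000
3 3 9451/10000
4 4 8983/10000
5 5 8751/10000
6 6 4269/5000
7 7 8239/10000
s(4y) = (1/(8983/10000) − 1)/(4) = 1017/35932 ≈ 2.8303%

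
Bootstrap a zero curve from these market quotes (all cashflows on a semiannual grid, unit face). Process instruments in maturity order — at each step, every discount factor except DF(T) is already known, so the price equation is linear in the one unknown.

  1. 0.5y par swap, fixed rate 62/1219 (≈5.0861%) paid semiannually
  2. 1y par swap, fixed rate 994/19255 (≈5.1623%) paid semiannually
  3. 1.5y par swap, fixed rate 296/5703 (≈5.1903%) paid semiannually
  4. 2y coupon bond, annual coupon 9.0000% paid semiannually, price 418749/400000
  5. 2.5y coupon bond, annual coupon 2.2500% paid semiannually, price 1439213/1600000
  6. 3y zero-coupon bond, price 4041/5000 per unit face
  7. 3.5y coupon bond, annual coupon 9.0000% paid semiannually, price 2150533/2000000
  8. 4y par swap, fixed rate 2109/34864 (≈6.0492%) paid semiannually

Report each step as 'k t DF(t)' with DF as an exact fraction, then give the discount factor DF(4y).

1 1/2 1219/1250
2 1 9503/10000
3 3/2 463/500
4 2 879/1000
5 5/2 106/125
6 3 4041/5000
7 7/2 797/1000
8 4 7891/10000
DF(4y) = 7891/10000 ≈ 0.789100

step 1 [0.5y] swap r/2=31/1219: DF=(1 − 31/1219·(0))/(1+31/1219) = 1219/1250 ≈ 0.975200
step 2 [1y] swap r/2=497/19255: DF=(1 − 497/19255·(0.975200))/(1+497/19255) = 9503/10000 ≈ 0.950300
step 3 [1.5y] swap r/2=148/5703: DF=(1 − 148/5703·(0.975200+0.950300))/(1+148/5703) = 463/500 ≈ 0.926000
step 4 [2y] bond c/2=9/200: DF=(418749/400000 − 9/200·(0.975200+0.950300+0.926000))/(1+9/200) = 879/1000 ≈ 0.879000
step 5 [2.5y] bond c/2=9/800: DF=(1439213/1600000 − 9/800·(0.975200+0.950300+0.926000+0.879000))/(1+9/800) = 106/125 ≈ 0.848000
step 6 [3y] zero: DF = P = 4041/5000 ≈ 0.808200
step 7 [3.5y] bond c/2=9/200: DF=(2150533/2000000 − 9/200·(0.975200+0.950300+0.926000+0.879000+0.848000+0.808200))/(1+9/200) = 797/1000 ≈ 0.797000
step 8 [4y] swap r/2=2109/69728: DF=(1 − 2109/69728·(0.975200+0.950300+0.926000+0.879000+0.848000+0.808200+0.797000))/(1+2109/69728) = 7891/10000 ≈ 0.789100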